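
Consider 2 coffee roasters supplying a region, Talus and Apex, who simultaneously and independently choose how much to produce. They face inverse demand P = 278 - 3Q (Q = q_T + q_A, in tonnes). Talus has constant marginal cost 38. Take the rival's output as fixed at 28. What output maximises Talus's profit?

With the rival's output fixed at 28, Talus's profit is π_T = (278 - 3·28 - 3q_T)q_T - (38q_T) = (194 - 3q_T)q_T - (38q_T).
∂π_T/∂q_T = 156 - 6q_T = 0, so q_T = 26.

26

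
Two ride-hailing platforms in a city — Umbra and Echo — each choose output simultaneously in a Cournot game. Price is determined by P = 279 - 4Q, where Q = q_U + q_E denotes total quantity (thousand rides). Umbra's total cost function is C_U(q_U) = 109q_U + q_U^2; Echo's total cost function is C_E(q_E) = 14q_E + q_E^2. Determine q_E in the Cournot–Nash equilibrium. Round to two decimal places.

23.45

Umbra's profit: π_U = (279 - 4Q)q_U - (109q_U + q_U²). Setting ∂π_U/∂q_U = 0: 170 - 10q_U - 4(q_E) = 0.
Echo's first-order condition: 265 - 10q_E - 4(q_U) = 0.
So q_U = (170 - 4q_E)/10 and q_E = (265 - 4q_U)/10.
Substituting one into the other gives q_U = 160/21 and q_E = 985/42.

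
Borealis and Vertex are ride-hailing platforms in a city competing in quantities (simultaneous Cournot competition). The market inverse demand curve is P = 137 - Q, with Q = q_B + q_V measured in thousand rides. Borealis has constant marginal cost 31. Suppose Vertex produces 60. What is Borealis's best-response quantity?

With the rival's output fixed at 60, Borealis's profit is π_B = (137 - 60 - q_B)q_B - (31q_B) = (77 - q_B)q_B - (31q_B).
∂π_B/∂q_B = 46 - 2q_B = 0, so q_B = 23.

23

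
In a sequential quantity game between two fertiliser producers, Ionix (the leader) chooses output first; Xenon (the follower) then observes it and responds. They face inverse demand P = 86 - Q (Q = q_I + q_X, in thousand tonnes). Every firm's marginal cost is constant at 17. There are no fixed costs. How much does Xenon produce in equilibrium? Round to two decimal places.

Solve by backward induction. Given q_I, the follower Xenon maximises π_X = (86 - q_I - q_X)q_X - 17q_X.
Setting the follower's marginal profit to zero, 69 - q_I - 2q_X = 0, i.e. q_X = (69 - q_I)/2.
The leader anticipates this reaction. Substituting into P = 86 - Q gives P = 103/2 - (1/2)q_I, so π_I = (103/2 - (1/2)q_I)q_I - 17q_I.
Leader FOC: 69/2 - q_I = 0, so q_I = 69/2.
Then q_X = (69 - 69/2)/2 = 69/4.

17.25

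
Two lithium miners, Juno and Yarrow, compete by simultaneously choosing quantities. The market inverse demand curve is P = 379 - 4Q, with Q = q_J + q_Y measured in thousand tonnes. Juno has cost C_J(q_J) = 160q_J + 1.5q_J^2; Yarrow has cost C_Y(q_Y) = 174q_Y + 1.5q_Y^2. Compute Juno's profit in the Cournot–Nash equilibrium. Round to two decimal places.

1259.60

Juno's profit: π_J = (379 - 4Q)q_J - (160q_J + (3/2)q_J²). Setting ∂π_J/∂q_J = 0: 219 - 11q_J - 4(q_Y) = 0.
Yarrow's profit: π_Y = (379 - 4Q)q_Y - (174q_Y + (3/2)q_Y²). Setting ∂π_Y/∂q_Y = 0: 205 - 11q_Y - 4(q_J) = 0.
So q_J = (219 - 4q_Y)/11 and q_Y = (205 - 4q_J)/11.
Solving the pair: q_J = 227/15, q_Y = 197/15.
Price P = 379 - 4·(424/15) = 265.9333.
Juno's profit: 265.9333·(227/15) - 160·(227/15) - (3/2)(227/15)² = 1259.5978.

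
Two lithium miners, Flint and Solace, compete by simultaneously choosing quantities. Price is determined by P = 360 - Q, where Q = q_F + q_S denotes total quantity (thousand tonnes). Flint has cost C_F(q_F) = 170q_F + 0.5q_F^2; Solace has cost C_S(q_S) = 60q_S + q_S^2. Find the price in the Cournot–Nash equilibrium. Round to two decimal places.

Flint's profit: π_F = (360 - Q)q_F - (170q_F + (1/2)q_F²). Setting ∂π_F/∂q_F = 0: 190 - 3q_F - (q_S) = 0.
Solace's profit: π_S = (360 - Q)q_S - (60q_S + q_S²). Setting ∂π_S/∂q_S = 0: 300 - 4q_S - (q_F) = 0.
Rearranging gives the reaction functions q_F = (190 - q_S)/3 and q_S = (300 - q_F)/4.
Solving the pair: q_F = 460/11, q_S = 710/11.
Total output Q = 1170/11, so price P = 360 - 1170/11 = 253.6364.

253.64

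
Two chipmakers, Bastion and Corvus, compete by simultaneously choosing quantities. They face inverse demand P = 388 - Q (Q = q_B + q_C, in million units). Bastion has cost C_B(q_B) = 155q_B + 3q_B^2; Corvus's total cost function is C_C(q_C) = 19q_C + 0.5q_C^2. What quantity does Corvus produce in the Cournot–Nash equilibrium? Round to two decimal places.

118.22

Bastion's profit: π_B = (388 - Q)q_B - (155q_B + 3q_B²). Setting ∂π_B/∂q_B = 0: 233 - 8q_B - (q_C) = 0.
Corvus's profit: π_C = (388 - Q)q_C - (19q_C + (1/2)q_C²). Setting ∂π_C/∂q_C = 0: 369 - 3q_C - (q_B) = 0.
So q_B = (233 - q_C)/8 and q_C = (369 - q_B)/3.
Substituting one into the other gives q_B = 330/23 and q_C = 118.2174.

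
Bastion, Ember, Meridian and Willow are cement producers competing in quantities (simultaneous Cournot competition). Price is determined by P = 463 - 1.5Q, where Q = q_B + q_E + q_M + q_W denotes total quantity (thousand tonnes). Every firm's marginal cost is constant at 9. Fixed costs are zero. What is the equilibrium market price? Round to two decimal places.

A representative firm's profit is π_i = q_i(463 - 1.5Q) - 9q_i.
Setting ∂π_i/∂q_i = 0 with rivals' quantities fixed: 454 - 3q_i - (3/2)·Σ_{j≠i} q_j = 0.
With identical firms every q_j equals q_i, so Σ_{j≠i} q_j = 3q_i and 454 = (15/2)q_i, giving q_i = 908/15.
Total output Q = 242.1333, so price P = 463 - (3/2)·242.1333 = 499/5.

99.80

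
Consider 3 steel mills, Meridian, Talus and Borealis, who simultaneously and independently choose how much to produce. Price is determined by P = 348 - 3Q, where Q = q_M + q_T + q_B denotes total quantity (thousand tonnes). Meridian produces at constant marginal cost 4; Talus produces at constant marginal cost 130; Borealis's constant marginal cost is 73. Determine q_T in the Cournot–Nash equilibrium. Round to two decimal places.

Meridian's profit: π_M = (348 - 3Q)q_M - (4q_M). Setting ∂π_M/∂q_M = 0: 344 - 6q_M - 3(q_T + q_B) = 0.
Talus's first-order condition: 218 - 6q_T - 3(q_M + q_B) = 0.
Borealis's profit: π_B = (348 - 3Q)q_B - (73q_B). Setting ∂π_B/∂q_B = 0: 275 - 6q_B - 3(q_M + q_T) = 0.
Summing all 3 equations gives 837 − 12Q = 0, hence Q = 279/4.
Back-substituting: q_M = (344 − 837/4)/3 = 539/12, q_T = (218 − 837/4)/3 = 35/12, q_B = (275 − 837/4)/3 = 263/12.

2.92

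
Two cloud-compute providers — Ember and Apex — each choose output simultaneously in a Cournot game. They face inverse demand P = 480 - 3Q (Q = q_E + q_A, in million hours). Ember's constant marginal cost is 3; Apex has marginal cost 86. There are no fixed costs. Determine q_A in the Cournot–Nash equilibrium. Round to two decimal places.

34.56

Ember's profit: π_E = (480 - 3Q)q_E - (3q_E). Setting ∂π_E/∂q_E = 0: 477 - 6q_E - 3(q_A) = 0.
Apex's first-order condition: 394 - 6q_A - 3(q_E) = 0.
So q_E = (477 - 3q_A)/6 and q_A = (394 - 3q_E)/6.
Solving the pair: q_E = 560/9, q_A = 311/9.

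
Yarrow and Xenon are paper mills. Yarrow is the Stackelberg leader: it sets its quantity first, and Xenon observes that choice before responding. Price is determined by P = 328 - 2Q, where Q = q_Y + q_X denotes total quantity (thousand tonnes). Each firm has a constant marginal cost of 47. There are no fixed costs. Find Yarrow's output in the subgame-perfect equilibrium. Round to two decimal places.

The follower Xenon best-responds to any q_Y: π_X = (328 - 2Q)q_X - 47q_X.
Follower FOC: 281 - 2q_Y - 4q_X = 0, so q_X(q_Y) = (281 - 2q_Y)/4.
The leader anticipates this reaction. Substituting into P = 328 - 2Q gives P = 375/2 - q_Y, so π_Y = (375/2 - q_Y)q_Y - 47q_Y.
The leader's first-order condition 281/2 - 2q_Y = 0 yields q_Y = 281/4.
Then q_X = (281 - 2·(281/4))/4 = 281/8.

70.25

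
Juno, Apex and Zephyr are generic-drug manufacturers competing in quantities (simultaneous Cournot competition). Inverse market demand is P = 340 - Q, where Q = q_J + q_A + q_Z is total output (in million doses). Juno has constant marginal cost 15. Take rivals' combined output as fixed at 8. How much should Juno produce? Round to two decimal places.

With rivals' combined output fixed at 8, Juno's profit is π_J = (340 - 8 - q_J)q_J - (15q_J) = (332 - q_J)q_J - (15q_J).
∂π_J/∂q_J = 317 - 2q_J = 0, so q_J = 317/2.

158.50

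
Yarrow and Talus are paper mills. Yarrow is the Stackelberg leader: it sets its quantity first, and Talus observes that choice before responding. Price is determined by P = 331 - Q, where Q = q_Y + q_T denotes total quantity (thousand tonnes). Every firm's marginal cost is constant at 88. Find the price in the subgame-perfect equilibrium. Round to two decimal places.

148.75

The follower Talus best-responds to any q_Y: π_T = (331 - Q)q_T - 88q_T.
∂π_T/∂q_T = 243 - q_Y - 2q_T = 0 gives the reaction function q_T = (243 - q_Y)/2.
The leader anticipates this reaction. Substituting into P = 331 - Q gives P = 419/2 - (1/2)q_Y, so π_Y = (419/2 - (1/2)q_Y)q_Y - 88q_Y.
Leader FOC: 243/2 - q_Y = 0, so q_Y = 243/2.
Then q_T = (243 - 243/2)/2 = 243/4.
Total output Q = 729/4, so price P = 331 - 729/4 = 595/4.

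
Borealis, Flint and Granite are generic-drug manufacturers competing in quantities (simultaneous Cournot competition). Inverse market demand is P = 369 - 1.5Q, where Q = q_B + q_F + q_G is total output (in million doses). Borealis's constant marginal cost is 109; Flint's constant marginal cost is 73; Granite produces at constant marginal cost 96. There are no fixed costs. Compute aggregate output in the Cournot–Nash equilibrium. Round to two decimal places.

Borealis's profit: π_B = (369 - 1.5Q)q_B - (109q_B). Setting ∂π_B/∂q_B = 0: 260 - 3q_B - (3/2)(q_F + q_G) = 0.
Flint's profit: π_F = (369 - 1.5Q)q_F - (73q_F). Setting ∂π_F/∂q_F = 0: 296 - 3q_F - (3/2)(q_B + q_G) = 0.
Granite's profit: π_G = (369 - 1.5Q)q_G - (96q_G). Setting ∂π_G/∂q_G = 0: 273 - 3q_G - (3/2)(q_B + q_F) = 0.
Adding the 3 first-order conditions: 829 − 6Q = 0, so Q = 829/6.
Back-substituting: q_B = (260 − 829/4)/(3/2) = 211/6, q_F = (296 − 829/4)/(3/2) = 355/6, q_G = (273 − 829/4)/(3/2) = 263/6.
Total output Q = 211/6 + 355/6 + 263/6 = 829/6.

138.17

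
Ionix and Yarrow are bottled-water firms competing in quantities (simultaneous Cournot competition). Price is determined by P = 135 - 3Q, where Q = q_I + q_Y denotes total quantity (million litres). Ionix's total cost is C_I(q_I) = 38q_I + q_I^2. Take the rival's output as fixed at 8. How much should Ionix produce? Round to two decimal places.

9.13

With the rival's output fixed at 8, Ionix's profit is π_I = (135 - 3·8 - 3q_I)q_I - (38q_I + q_I²) = (111 - 3q_I)q_I - (38q_I + q_I²).
∂π_I/∂q_I = 73 - 8q_I = 0, so q_I = 73/8.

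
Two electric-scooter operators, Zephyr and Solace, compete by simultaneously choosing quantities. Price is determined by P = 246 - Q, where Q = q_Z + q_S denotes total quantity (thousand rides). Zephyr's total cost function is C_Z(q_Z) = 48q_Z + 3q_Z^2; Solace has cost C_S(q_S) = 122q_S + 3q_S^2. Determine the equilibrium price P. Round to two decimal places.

Zephyr's profit: π_Z = (246 - Q)q_Z - (48q_Z + 3q_Z²). Setting ∂π_Z/∂q_Z = 0: 198 - 8q_Z - (q_S) = 0.
Solace's first-order condition: 124 - 8q_S - (q_Z) = 0.
Rearranging gives the reaction functions q_Z = (198 - q_S)/8 and q_S = (124 - q_Z)/8.
Solving the pair: q_Z = 1460/63, q_S = 794/63.
Total output Q = 322/9, so price P = 246 - 322/9 = 1892/9.

210.22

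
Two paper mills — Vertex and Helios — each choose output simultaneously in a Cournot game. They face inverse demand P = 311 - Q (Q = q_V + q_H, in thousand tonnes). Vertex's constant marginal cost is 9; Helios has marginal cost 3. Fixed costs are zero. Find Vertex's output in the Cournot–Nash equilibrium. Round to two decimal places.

98.67

Vertex's profit: π_V = (311 - Q)q_V - (9q_V). Setting ∂π_V/∂q_V = 0: 302 - 2q_V - (q_H) = 0.
Helios's first-order condition: 308 - 2q_H - (q_V) = 0.
Best responses: q_V = (302 - q_H)/2, q_H = (308 - q_V)/2.
Substituting one into the other gives q_V = 296/3 and q_H = 314/3.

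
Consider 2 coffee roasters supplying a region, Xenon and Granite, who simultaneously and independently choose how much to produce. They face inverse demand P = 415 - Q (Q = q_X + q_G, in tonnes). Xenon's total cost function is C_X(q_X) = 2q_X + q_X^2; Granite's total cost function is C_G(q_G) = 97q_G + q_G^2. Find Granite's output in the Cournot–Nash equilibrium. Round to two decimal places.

57.27

Xenon's profit: π_X = (415 - Q)q_X - (2q_X + q_X²). Setting ∂π_X/∂q_X = 0: 413 - 4q_X - (q_G) = 0.
Granite's first-order condition: 318 - 4q_G - (q_X) = 0.
Best responses: q_X = (413 - q_G)/4, q_G = (318 - q_X)/4.
Solving the pair: q_X = 1334/15, q_G = 859/15.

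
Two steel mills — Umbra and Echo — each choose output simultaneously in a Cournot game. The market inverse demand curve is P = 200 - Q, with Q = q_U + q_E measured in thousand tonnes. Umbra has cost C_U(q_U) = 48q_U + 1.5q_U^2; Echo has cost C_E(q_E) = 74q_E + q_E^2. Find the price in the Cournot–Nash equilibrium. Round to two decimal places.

149.47

Umbra's profit: π_U = (200 - Q)q_U - (48q_U + (3/2)q_U²). Setting ∂π_U/∂q_U = 0: 152 - 5q_U - (q_E) = 0.
Echo's profit: π_E = (200 - Q)q_E - (74q_E + q_E²). Setting ∂π_E/∂q_E = 0: 126 - 4q_E - (q_U) = 0.
Best responses: q_U = (152 - q_E)/5, q_E = (126 - q_U)/4.
Solving the pair: q_U = 482/19, q_E = 478/19.
Total output Q = 960/19, so price P = 200 - 960/19 = 149.4737.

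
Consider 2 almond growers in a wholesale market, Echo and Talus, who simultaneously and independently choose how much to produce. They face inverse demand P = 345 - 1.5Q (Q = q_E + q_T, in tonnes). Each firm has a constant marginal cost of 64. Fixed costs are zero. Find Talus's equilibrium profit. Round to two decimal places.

5848.96

Each firm earns π_i = (345 - 1.5Q)q_i - 64q_i.
Setting ∂π_i/∂q_i = 0 with rivals' quantities fixed: 281 - 3q_i - (3/2)q_j = 0.
With identical firms every q_j equals q_i, so q_j = q_i and 281 = (9/2)q_i, giving q_i = 562/9.
Price P = 345 - (3/2)·(1124/9) = 473/3.
Talus's profit: (473/3 - 64)·(562/9) = 5848.9630.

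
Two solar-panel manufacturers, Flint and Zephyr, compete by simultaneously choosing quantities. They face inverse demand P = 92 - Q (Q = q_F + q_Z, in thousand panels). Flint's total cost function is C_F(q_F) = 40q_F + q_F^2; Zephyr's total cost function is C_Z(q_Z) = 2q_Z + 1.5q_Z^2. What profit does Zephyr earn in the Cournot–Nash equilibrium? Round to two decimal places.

656.95

Flint's profit: π_F = (92 - Q)q_F - (40q_F + q_F²). Setting ∂π_F/∂q_F = 0: 52 - 4q_F - (q_Z) = 0.
Zephyr's profit: π_Z = (92 - Q)q_Z - (2q_Z + (3/2)q_Z²). Setting ∂π_Z/∂q_Z = 0: 90 - 5q_Z - (q_F) = 0.
Best responses: q_F = (52 - q_Z)/4, q_Z = (90 - q_F)/5.
Substituting one into the other gives q_F = 170/19 and q_Z = 308/19.
Price P = 92 - 478/19 = 1270/19.
Zephyr's profit: (1270/19)·(308/19) - 2·(308/19) - (3/2)(308/19)² = 656.9529.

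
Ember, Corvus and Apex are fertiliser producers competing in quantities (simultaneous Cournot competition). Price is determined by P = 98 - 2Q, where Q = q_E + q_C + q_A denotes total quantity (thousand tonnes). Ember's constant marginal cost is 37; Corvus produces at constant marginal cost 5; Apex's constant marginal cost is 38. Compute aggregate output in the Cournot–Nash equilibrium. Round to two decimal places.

26.75

Ember's profit: π_E = (98 - 2Q)q_E - (37q_E). Setting ∂π_E/∂q_E = 0: 61 - 4q_E - 2(q_C + q_A) = 0.
Corvus's first-order condition: 93 - 4q_C - 2(q_E + q_A) = 0.
Apex's first-order condition: 60 - 4q_A - 2(q_E + q_C) = 0.
Summing all 3 equations gives 214 − 8Q = 0, hence Q = 107/4.
Back-substituting: q_E = (61 − 107/2)/2 = 15/4, q_C = (93 − 107/2)/2 = 79/4, q_A = (60 − 107/2)/2 = 13/4.
Total output Q = 15/4 + 79/4 + 13/4 = 107/4.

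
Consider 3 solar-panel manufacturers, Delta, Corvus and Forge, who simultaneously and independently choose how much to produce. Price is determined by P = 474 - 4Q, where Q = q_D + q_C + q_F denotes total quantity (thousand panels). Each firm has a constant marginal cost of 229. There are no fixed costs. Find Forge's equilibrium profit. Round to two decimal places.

Each firm earns π_i = (474 - 4Q)q_i - 229q_i.
Setting ∂π_i/∂q_i = 0 with rivals' quantities fixed: 245 - 8q_i - 4·Σ_{j≠i} q_j = 0.
With identical firms every q_j equals q_i, so Σ_{j≠i} q_j = 2q_i and 245 = 16q_i, giving q_i = 245/16.
Price P = 474 - 4·(735/16) = 1161/4.
Forge's profit: (1161/4 - 229)·(245/16) = 937.8906.

937.89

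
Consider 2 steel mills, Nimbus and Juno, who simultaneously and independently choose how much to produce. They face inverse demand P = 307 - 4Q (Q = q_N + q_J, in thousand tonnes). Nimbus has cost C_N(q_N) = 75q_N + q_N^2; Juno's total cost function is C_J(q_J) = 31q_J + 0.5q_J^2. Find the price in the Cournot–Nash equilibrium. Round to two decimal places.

Nimbus's profit: π_N = (307 - 4Q)q_N - (75q_N + q_N²). Setting ∂π_N/∂q_N = 0: 232 - 10q_N - 4(q_J) = 0.
Juno's profit: π_J = (307 - 4Q)q_J - (31q_J + (1/2)q_J²). Setting ∂π_J/∂q_J = 0: 276 - 9q_J - 4(q_N) = 0.
Rearranging gives the reaction functions q_N = (232 - 4q_J)/10 and q_J = (276 - 4q_N)/9.
Substituting one into the other gives q_N = 492/37 and q_J = 916/37.
Total output Q = 1408/37, so price P = 307 - 4·(1408/37) = 154.7838.

154.78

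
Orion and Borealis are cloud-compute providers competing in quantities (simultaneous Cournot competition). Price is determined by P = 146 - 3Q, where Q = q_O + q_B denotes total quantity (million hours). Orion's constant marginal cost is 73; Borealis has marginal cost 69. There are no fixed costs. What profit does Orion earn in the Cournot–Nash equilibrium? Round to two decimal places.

176.33

Orion's profit: π_O = (146 - 3Q)q_O - (73q_O). Setting ∂π_O/∂q_O = 0: 73 - 6q_O - 3(q_B) = 0.
Borealis's first-order condition: 77 - 6q_B - 3(q_O) = 0.
Best responses: q_O = (73 - 3q_B)/6, q_B = (77 - 3q_O)/6.
Substituting one into the other gives q_O = 23/3 and q_B = 9.
Price P = 146 - 3·(50/3) = 96.
Orion's profit: (96 - 73)·(23/3) = 529/3.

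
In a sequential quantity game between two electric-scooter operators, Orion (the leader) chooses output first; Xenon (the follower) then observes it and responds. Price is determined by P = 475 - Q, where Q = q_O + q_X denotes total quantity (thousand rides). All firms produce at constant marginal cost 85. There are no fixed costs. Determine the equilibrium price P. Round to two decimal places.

Solve by backward induction. Given q_O, the follower Xenon maximises π_X = (475 - q_O - q_X)q_X - 85q_X.
Setting the follower's marginal profit to zero, 390 - q_O - 2q_X = 0, i.e. q_X = (390 - q_O)/2.
The leader anticipates this reaction. Substituting into P = 475 - Q gives P = 280 - (1/2)q_O, so π_O = (280 - (1/2)q_O)q_O - 85q_O.
The leader's first-order condition 195 - q_O = 0 yields q_O = 195.
Then q_X = (390 - 195)/2 = 195/2.
Total output Q = 585/2, so price P = 475 - 585/2 = 365/2.

182.50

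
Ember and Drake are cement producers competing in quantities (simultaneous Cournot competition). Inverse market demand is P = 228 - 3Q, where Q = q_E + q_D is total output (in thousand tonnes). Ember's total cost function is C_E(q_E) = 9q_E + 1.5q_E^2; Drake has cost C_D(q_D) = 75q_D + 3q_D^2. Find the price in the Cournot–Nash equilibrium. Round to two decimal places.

Ember's profit: π_E = (228 - 3Q)q_E - (9q_E + (3/2)q_E²). Setting ∂π_E/∂q_E = 0: 219 - 9q_E - 3(q_D) = 0.
Drake's profit: π_D = (228 - 3Q)q_D - (75q_D + 3q_D²). Setting ∂π_D/∂q_D = 0: 153 - 12q_D - 3(q_E) = 0.
Best responses: q_E = (219 - 3q_D)/9, q_D = (153 - 3q_E)/12.
Solving the pair: q_E = 241/11, q_D = 80/11.
Total output Q = 321/11, so price P = 228 - 3·(321/11) = 1545/11.

140.45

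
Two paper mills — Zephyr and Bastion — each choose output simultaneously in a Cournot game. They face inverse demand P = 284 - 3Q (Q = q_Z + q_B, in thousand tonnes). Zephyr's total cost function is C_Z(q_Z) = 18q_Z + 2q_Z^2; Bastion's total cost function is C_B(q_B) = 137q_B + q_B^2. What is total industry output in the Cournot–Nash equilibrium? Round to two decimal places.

Zephyr's profit: π_Z = (284 - 3Q)q_Z - (18q_Z + 2q_Z²). Setting ∂π_Z/∂q_Z = 0: 266 - 10q_Z - 3(q_B) = 0.
Bastion's profit: π_B = (284 - 3Q)q_B - (137q_B + q_B²). Setting ∂π_B/∂q_B = 0: 147 - 8q_B - 3(q_Z) = 0.
Rearranging gives the reaction functions q_Z = (266 - 3q_B)/10 and q_B = (147 - 3q_Z)/8.
Solving the pair: q_Z = 1687/71, q_B = 672/71.
Total output Q = 1687/71 + 672/71 = 33.2254.

33.23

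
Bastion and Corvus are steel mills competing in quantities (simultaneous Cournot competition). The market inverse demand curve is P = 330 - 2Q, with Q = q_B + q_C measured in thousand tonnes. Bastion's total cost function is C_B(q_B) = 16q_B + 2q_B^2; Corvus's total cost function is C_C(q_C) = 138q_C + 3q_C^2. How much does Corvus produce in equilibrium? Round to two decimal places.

11.95

Bastion's profit: π_B = (330 - 2Q)q_B - (16q_B + 2q_B²). Setting ∂π_B/∂q_B = 0: 314 - 8q_B - 2(q_C) = 0.
Corvus's first-order condition: 192 - 10q_C - 2(q_B) = 0.
Best responses: q_B = (314 - 2q_C)/8, q_C = (192 - 2q_B)/10.
Substituting one into the other gives q_B = 689/19 and q_C = 227/19.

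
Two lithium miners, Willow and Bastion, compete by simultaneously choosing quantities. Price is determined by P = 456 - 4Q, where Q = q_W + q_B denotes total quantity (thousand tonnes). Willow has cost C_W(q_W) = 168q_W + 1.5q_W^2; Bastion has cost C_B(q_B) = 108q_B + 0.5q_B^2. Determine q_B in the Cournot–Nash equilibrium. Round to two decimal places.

32.24

Willow's profit: π_W = (456 - 4Q)q_W - (168q_W + (3/2)q_W²). Setting ∂π_W/∂q_W = 0: 288 - 11q_W - 4(q_B) = 0.
Bastion's first-order condition: 348 - 9q_B - 4(q_W) = 0.
So q_W = (288 - 4q_B)/11 and q_B = (348 - 4q_W)/9.
Substituting one into the other gives q_W = 1200/83 and q_B = 32.2410.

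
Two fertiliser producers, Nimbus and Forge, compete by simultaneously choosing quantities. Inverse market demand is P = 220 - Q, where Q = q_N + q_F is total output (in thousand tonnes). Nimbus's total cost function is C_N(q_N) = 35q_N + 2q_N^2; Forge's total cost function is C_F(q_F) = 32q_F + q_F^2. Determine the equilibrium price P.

Nimbus's profit: π_N = (220 - Q)q_N - (35q_N + 2q_N²). Setting ∂π_N/∂q_N = 0: 185 - 6q_N - (q_F) = 0.
Forge's first-order condition: 188 - 4q_F - (q_N) = 0.
Best responses: q_N = (185 - q_F)/6, q_F = (188 - q_N)/4.
Solving the pair: q_N = 24, q_F = 41.
Total output Q = 65, so price P = 220 - 65 = 155.

155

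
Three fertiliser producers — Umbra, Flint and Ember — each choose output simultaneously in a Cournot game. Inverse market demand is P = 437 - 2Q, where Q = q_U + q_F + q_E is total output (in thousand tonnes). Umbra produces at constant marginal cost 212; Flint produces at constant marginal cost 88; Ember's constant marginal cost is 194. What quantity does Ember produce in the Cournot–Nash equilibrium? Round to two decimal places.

19.38

Umbra's profit: π_U = (437 - 2Q)q_U - (212q_U). Setting ∂π_U/∂q_U = 0: 225 - 4q_U - 2(q_F + q_E) = 0.
Flint's profit: π_F = (437 - 2Q)q_F - (88q_F). Setting ∂π_F/∂q_F = 0: 349 - 4q_F - 2(q_U + q_E) = 0.
Ember's first-order condition: 243 - 4q_E - 2(q_U + q_F) = 0.
Adding the 3 first-order conditions: 817 − 8Q = 0, so Q = 817/8.
Back-substituting: q_U = (225 − 817/4)/2 = 83/8, q_F = (349 − 817/4)/2 = 579/8, q_E = (243 − 817/4)/2 = 155/8.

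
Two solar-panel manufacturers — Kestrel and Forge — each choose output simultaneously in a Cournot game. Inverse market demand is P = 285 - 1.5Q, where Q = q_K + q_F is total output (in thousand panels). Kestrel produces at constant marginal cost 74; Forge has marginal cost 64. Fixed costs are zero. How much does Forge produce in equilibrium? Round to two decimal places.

Kestrel's profit: π_K = (285 - 1.5Q)q_K - (74q_K). Setting ∂π_K/∂q_K = 0: 211 - 3q_K - (3/2)(q_F) = 0.
Forge's first-order condition: 221 - 3q_F - (3/2)(q_K) = 0.
Best responses: q_K = (211 - (3/2)q_F)/3, q_F = (221 - (3/2)q_K)/3.
Solving the pair: q_K = 134/3, q_F = 154/3.

51.33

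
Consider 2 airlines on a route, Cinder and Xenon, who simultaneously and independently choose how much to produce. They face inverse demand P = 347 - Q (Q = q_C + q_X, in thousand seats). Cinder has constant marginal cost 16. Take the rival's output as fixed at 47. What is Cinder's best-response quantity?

With the rival's output fixed at 47, Cinder's profit is π_C = (347 - 47 - q_C)q_C - (16q_C) = (300 - q_C)q_C - (16q_C).
∂π_C/∂q_C = 284 - 2q_C = 0, so q_C = 142.

142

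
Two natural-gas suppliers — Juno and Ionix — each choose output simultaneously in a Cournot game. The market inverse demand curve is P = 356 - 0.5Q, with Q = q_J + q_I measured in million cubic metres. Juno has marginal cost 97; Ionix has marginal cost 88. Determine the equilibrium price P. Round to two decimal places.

Juno's profit: π_J = (356 - 0.5Q)q_J - (97q_J). Setting ∂π_J/∂q_J = 0: 259 - q_J - (1/2)(q_I) = 0.
Ionix's profit: π_I = (356 - 0.5Q)q_I - (88q_I). Setting ∂π_I/∂q_I = 0: 268 - q_I - (1/2)(q_J) = 0.
Rearranging gives the reaction functions q_J = (259 - (1/2)q_I) and q_I = (268 - (1/2)q_J).
Solving the pair: q_J = 500/3, q_I = 554/3.
Total output Q = 1054/3, so price P = 356 - (1/2)·(1054/3) = 541/3.

180.33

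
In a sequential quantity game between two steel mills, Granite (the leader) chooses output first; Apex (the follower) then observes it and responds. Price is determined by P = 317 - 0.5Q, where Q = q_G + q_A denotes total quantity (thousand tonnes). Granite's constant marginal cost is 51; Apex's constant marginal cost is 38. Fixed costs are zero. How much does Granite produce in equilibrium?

Solve by backward induction. Given q_G, the follower Apex maximises π_A = (317 - (1/2)q_G - (1/2)q_A)q_A - 38q_A.
Follower FOC: 279 - (1/2)q_G - q_A = 0, so q_A(q_G) = (279 - (1/2)q_G).
Granite substitutes q_A(q_G) into its own profit: π_G = q_G(317 - (1/2)q_G - (279 - (1/2)q_G)/2) - 51q_G = (355/2 - (1/4)q_G)q_G - 51q_G.
Maximising: ∂π_G/∂q_G = 253/2 - (1/2)q_G = 0, giving q_G = 253.
Then q_A = (279 - (1/2)·253) = 305/2.

253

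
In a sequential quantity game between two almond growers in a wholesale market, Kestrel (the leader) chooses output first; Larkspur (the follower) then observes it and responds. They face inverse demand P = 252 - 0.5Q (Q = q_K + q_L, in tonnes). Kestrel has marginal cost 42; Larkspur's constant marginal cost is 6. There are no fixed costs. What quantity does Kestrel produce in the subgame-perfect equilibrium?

174

Solve by backward induction. Given q_K, the follower Larkspur maximises π_L = (252 - (1/2)q_K - (1/2)q_L)q_L - 6q_L.
∂π_L/∂q_L = 246 - (1/2)q_K - q_L = 0 gives the reaction function q_L = (246 - (1/2)q_K).
The leader anticipates this reaction. Substituting into P = 252 - 0.5Q gives P = 129 - (1/4)q_K, so π_K = (129 - (1/4)q_K)q_K - 42q_K.
Maximising: ∂π_K/∂q_K = 87 - (1/2)q_K = 0, giving q_K = 174.
Then q_L = (246 - (1/2)·174) = 159.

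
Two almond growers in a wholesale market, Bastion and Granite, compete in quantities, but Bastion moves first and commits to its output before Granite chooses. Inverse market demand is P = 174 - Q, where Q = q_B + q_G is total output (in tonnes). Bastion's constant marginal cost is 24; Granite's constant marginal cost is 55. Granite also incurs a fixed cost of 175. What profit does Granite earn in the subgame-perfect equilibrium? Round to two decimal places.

The follower Granite best-responds to any q_B: π_G = (174 - Q)q_G - 55q_G.
Follower FOC: 119 - q_B - 2q_G = 0, so q_G(q_B) = (119 - q_B)/2.
The leader anticipates this reaction. Substituting into P = 174 - Q gives P = 229/2 - (1/2)q_B, so π_B = (229/2 - (1/2)q_B)q_B - 24q_B.
The leader's first-order condition 181/2 - q_B = 0 yields q_B = 181/2.
Then q_G = (119 - 181/2)/2 = 57/4.
Price P = 174 - 419/4 = 277/4.
Granite's profit: (277/4 - 55)·(57/4) - 175 = 449/16.

28.06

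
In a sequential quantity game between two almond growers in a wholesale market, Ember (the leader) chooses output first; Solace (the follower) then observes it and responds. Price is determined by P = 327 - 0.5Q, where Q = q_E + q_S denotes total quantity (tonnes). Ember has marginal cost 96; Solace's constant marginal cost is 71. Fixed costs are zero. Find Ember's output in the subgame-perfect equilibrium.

Solve by backward induction. Given q_E, the follower Solace maximises π_S = (327 - (1/2)q_E - (1/2)q_S)q_S - 71q_S.
Follower FOC: 256 - (1/2)q_E - q_S = 0, so q_S(q_E) = (256 - (1/2)q_E).
Ember substitutes q_S(q_E) into its own profit: π_E = q_E(327 - (1/2)q_E - (256 - (1/2)q_E)/2) - 96q_E = (199 - (1/4)q_E)q_E - 96q_E.
The leader's first-order condition 103 - (1/2)q_E = 0 yields q_E = 206.
Then q_S = (256 - (1/2)·206) = 153.

206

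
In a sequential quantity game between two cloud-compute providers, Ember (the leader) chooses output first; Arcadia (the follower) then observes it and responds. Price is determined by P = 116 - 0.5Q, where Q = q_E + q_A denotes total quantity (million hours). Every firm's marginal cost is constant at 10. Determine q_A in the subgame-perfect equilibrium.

Solve by backward induction. Given q_E, the follower Arcadia maximises π_A = (116 - (1/2)q_E - (1/2)q_A)q_A - 10q_A.
Follower FOC: 106 - (1/2)q_E - q_A = 0, so q_A(q_E) = (106 - (1/2)q_E).
Ember substitutes q_A(q_E) into its own profit: π_E = q_E(116 - (1/2)q_E - (106 - (1/2)q_E)/2) - 10q_E = (63 - (1/4)q_E)q_E - 10q_E.
The leader's first-order condition 53 - (1/2)q_E = 0 yields q_E = 106.
Then q_A = (106 - (1/2)·106) = 53.

53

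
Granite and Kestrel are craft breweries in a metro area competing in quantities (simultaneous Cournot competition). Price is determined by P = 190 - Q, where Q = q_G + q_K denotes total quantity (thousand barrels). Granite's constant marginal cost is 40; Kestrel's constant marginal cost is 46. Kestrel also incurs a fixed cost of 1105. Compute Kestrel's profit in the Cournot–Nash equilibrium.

Granite's profit: π_G = (190 - Q)q_G - (40q_G). Setting ∂π_G/∂q_G = 0: 150 - 2q_G - (q_K) = 0.
Kestrel's first-order condition: 144 - 2q_K - (q_G) = 0.
So q_G = (150 - q_K)/2 and q_K = (144 - q_G)/2.
Solving the pair: q_G = 52, q_K = 46.
Price P = 190 - 98 = 92.
Kestrel's profit: (92 - 46)·46 - 1105 = 1011.

1011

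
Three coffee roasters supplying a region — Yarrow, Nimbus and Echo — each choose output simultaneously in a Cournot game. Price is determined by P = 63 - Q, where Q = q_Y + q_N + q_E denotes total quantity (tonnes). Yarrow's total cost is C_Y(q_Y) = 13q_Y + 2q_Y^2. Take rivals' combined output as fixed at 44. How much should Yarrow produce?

With rivals' combined output fixed at 44, Yarrow's profit is π_Y = (63 - 44 - q_Y)q_Y - (13q_Y + 2q_Y²) = (19 - q_Y)q_Y - (13q_Y + 2q_Y²).
∂π_Y/∂q_Y = 6 - 6q_Y = 0, so q_Y = 1.

1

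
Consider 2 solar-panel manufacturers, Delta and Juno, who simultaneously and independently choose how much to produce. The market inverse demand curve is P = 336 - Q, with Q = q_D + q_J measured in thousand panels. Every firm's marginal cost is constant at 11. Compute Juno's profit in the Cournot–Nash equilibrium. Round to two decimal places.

11736.11

A representative firm's profit is π_i = q_i(336 - Q) - 11q_i.
Setting ∂π_i/∂q_i = 0 with rivals' quantities fixed: 325 - 2q_i - q_j = 0.
By symmetry each firm produces the same amount; substituting q_j = q_i yields q_i = 325/3.
Price P = 336 - 650/3 = 358/3.
Juno's profit: (358/3 - 11)·(325/3) = 11736.1111.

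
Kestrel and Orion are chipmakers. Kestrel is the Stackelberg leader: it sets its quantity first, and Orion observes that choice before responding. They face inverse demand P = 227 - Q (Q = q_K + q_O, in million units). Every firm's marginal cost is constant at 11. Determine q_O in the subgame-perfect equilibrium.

The follower Orion best-responds to any q_K: π_O = (227 - Q)q_O - 11q_O.
Setting the follower's marginal profit to zero, 216 - q_K - 2q_O = 0, i.e. q_O = (216 - q_K)/2.
The leader anticipates this reaction. Substituting into P = 227 - Q gives P = 119 - (1/2)q_K, so π_K = (119 - (1/2)q_K)q_K - 11q_K.
Leader FOC: 108 - q_K = 0, so q_K = 108.
Then q_O = (216 - 108)/2 = 54.

54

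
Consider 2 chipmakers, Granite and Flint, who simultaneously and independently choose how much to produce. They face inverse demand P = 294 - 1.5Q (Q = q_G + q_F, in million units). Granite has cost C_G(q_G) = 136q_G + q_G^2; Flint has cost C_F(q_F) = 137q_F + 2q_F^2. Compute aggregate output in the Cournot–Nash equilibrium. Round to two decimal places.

Granite's profit: π_G = (294 - 1.5Q)q_G - (136q_G + q_G²). Setting ∂π_G/∂q_G = 0: 158 - 5q_G - (3/2)(q_F) = 0.
Flint's profit: π_F = (294 - 1.5Q)q_F - (137q_F + 2q_F²). Setting ∂π_F/∂q_F = 0: 157 - 7q_F - (3/2)(q_G) = 0.
Best responses: q_G = (158 - (3/2)q_F)/5, q_F = (157 - (3/2)q_G)/7.
Solving the pair: q_G = 26.5802, q_F = 16.7328.
Total output Q = 26.5802 + 16.7328 = 43.3130.

43.31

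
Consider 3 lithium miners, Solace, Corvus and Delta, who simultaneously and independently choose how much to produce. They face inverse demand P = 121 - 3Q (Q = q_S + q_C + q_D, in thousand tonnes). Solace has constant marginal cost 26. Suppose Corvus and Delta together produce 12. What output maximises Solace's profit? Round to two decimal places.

With rivals' combined output fixed at 12, Solace's profit is π_S = (121 - 3·12 - 3q_S)q_S - (26q_S) = (85 - 3q_S)q_S - (26q_S).
∂π_S/∂q_S = 59 - 6q_S = 0, so q_S = 59/6.

9.83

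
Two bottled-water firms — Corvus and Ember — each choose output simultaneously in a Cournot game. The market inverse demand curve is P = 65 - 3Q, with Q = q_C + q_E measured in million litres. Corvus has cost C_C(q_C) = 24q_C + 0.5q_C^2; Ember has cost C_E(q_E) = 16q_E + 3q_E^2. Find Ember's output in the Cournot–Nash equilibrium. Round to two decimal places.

Corvus's profit: π_C = (65 - 3Q)q_C - (24q_C + (1/2)q_C²). Setting ∂π_C/∂q_C = 0: 41 - 7q_C - 3(q_E) = 0.
Ember's first-order condition: 49 - 12q_E - 3(q_C) = 0.
Rearranging gives the reaction functions q_C = (41 - 3q_E)/7 and q_E = (49 - 3q_C)/12.
Solving the pair: q_C = 23/5, q_E = 44/15.

2.93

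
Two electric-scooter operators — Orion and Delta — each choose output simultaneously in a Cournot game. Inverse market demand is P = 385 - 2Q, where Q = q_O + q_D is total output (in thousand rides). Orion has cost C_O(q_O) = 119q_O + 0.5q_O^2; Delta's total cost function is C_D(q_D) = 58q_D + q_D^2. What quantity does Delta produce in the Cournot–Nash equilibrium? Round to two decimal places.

Orion's profit: π_O = (385 - 2Q)q_O - (119q_O + (1/2)q_O²). Setting ∂π_O/∂q_O = 0: 266 - 5q_O - 2(q_D) = 0.
Delta's profit: π_D = (385 - 2Q)q_D - (58q_D + q_D²). Setting ∂π_D/∂q_D = 0: 327 - 6q_D - 2(q_O) = 0.
So q_O = (266 - 2q_D)/5 and q_D = (327 - 2q_O)/6.
Solving the pair: q_O = 471/13, q_D = 1103/26.

42.42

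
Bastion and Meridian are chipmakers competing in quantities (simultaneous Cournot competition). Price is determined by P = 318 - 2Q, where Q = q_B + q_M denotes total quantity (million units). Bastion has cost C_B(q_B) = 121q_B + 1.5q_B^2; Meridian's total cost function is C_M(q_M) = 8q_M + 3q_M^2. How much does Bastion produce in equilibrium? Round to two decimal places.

20.45

Bastion's profit: π_B = (318 - 2Q)q_B - (121q_B + (3/2)q_B²). Setting ∂π_B/∂q_B = 0: 197 - 7q_B - 2(q_M) = 0.
Meridian's profit: π_M = (318 - 2Q)q_M - (8q_M + 3q_M²). Setting ∂π_M/∂q_M = 0: 310 - 10q_M - 2(q_B) = 0.
So q_B = (197 - 2q_M)/7 and q_M = (310 - 2q_B)/10.
Solving the pair: q_B = 225/11, q_M = 296/11.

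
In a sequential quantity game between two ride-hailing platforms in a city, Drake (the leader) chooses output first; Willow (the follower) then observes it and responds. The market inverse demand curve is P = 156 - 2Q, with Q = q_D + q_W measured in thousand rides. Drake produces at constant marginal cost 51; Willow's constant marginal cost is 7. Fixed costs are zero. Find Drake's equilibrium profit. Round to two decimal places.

Solve by backward induction. Given q_D, the follower Willow maximises π_W = (156 - 2q_D - 2q_W)q_W - 7q_W.
Follower FOC: 149 - 2q_D - 4q_W = 0, so q_W(q_D) = (149 - 2q_D)/4.
The leader anticipates this reaction. Substituting into P = 156 - 2Q gives P = 163/2 - q_D, so π_D = (163/2 - q_D)q_D - 51q_D.
Leader FOC: 61/2 - 2q_D = 0, so q_D = 61/4.
Then q_W = (149 - 2·(61/4))/4 = 237/8.
Price P = 156 - 2·(359/8) = 265/4.
Drake's profit: (265/4 - 51)·(61/4) = 232.5625.

232.56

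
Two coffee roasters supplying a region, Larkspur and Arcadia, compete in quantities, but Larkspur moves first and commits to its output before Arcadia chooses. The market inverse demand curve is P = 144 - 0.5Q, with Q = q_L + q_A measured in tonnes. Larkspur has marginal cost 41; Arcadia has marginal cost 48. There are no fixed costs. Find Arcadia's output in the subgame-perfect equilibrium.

41

Solve by backward induction. Given q_L, the follower Arcadia maximises π_A = (144 - (1/2)q_L - (1/2)q_A)q_A - 48q_A.
Setting the follower's marginal profit to zero, 96 - (1/2)q_L - q_A = 0, i.e. q_A = (96 - (1/2)q_L).
The leader anticipates this reaction. Substituting into P = 144 - 0.5Q gives P = 96 - (1/4)q_L, so π_L = (96 - (1/4)q_L)q_L - 41q_L.
The leader's first-order condition 55 - (1/2)q_L = 0 yields q_L = 110.
Then q_A = (96 - (1/2)·110) = 41.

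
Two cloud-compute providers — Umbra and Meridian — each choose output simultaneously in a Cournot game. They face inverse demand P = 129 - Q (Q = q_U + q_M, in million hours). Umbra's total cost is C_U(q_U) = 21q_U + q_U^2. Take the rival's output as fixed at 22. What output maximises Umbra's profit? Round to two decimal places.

21.50

With the rival's output fixed at 22, Umbra's profit is π_U = (129 - 22 - q_U)q_U - (21q_U + q_U²) = (107 - q_U)q_U - (21q_U + q_U²).
∂π_U/∂q_U = 86 - 4q_U = 0, so q_U = 43/2.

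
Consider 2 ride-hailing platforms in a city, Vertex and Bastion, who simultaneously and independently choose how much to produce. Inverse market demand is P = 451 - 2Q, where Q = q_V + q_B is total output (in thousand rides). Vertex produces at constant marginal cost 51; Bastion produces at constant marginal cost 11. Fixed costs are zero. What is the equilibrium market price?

171

Vertex's profit: π_V = (451 - 2Q)q_V - (51q_V). Setting ∂π_V/∂q_V = 0: 400 - 4q_V - 2(q_B) = 0.
Bastion's first-order condition: 440 - 4q_B - 2(q_V) = 0.
Best responses: q_V = (400 - 2q_B)/4, q_B = (440 - 2q_V)/4.
Substituting one into the other gives q_V = 60 and q_B = 80.
Total output Q = 140, so price P = 451 - 2·140 = 171.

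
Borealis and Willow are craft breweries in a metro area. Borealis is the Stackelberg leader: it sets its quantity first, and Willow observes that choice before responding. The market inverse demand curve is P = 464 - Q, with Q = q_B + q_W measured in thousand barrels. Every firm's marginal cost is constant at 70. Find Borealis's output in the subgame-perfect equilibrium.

197

The follower Willow best-responds to any q_B: π_W = (464 - Q)q_W - 70q_W.
∂π_W/∂q_W = 394 - q_B - 2q_W = 0 gives the reaction function q_W = (394 - q_B)/2.
The leader anticipates this reaction. Substituting into P = 464 - Q gives P = 267 - (1/2)q_B, so π_B = (267 - (1/2)q_B)q_B - 70q_B.
The leader's first-order condition 197 - q_B = 0 yields q_B = 197.
Then q_W = (394 - 197)/2 = 197/2.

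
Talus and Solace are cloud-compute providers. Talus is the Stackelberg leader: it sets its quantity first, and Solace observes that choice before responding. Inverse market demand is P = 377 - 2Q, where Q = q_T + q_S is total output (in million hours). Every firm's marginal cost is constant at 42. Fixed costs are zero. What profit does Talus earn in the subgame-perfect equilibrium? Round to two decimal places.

7014.06

Solve by backward induction. Given q_T, the follower Solace maximises π_S = (377 - 2q_T - 2q_S)q_S - 42q_S.
Follower FOC: 335 - 2q_T - 4q_S = 0, so q_S(q_T) = (335 - 2q_T)/4.
Talus substitutes q_S(q_T) into its own profit: π_T = q_T(377 - 2q_T - (335 - 2q_T)/2) - 42q_T = (419/2 - q_T)q_T - 42q_T.
Maximising: ∂π_T/∂q_T = 335/2 - 2q_T = 0, giving q_T = 335/4.
Then q_S = (335 - 2·(335/4))/4 = 335/8.
Price P = 377 - 2·(1005/8) = 503/4.
Talus's profit: (503/4 - 42)·(335/4) = 7014.0625.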